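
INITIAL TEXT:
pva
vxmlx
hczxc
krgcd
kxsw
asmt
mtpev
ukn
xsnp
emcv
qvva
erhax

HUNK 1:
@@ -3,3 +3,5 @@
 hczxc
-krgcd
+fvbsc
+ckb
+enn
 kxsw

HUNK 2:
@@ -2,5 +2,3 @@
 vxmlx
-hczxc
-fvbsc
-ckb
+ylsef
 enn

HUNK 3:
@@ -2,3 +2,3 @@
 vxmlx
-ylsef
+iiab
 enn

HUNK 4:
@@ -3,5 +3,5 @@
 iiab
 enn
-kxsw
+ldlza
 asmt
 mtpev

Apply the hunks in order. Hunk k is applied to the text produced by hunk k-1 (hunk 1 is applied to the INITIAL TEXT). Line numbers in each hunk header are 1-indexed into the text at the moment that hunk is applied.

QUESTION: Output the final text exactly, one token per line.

Hunk 1: at line 3 remove [krgcd] add [fvbsc,ckb,enn] -> 14 lines: pva vxmlx hczxc fvbsc ckb enn kxsw asmt mtpev ukn xsnp emcv qvva erhax
Hunk 2: at line 2 remove [hczxc,fvbsc,ckb] add [ylsef] -> 12 lines: pva vxmlx ylsef enn kxsw asmt mtpev ukn xsnp emcv qvva erhax
Hunk 3: at line 2 remove [ylsef] add [iiab] -> 12 lines: pva vxmlx iiab enn kxsw asmt mtpev ukn xsnp emcv qvva erhax
Hunk 4: at line 3 remove [kxsw] add [ldlza] -> 12 lines: pva vxmlx iiab enn ldlza asmt mtpev ukn xsnp emcv qvva erhax

Answer: pva
vxmlx
iiab
enn
ldlza
asmt
mtpev
ukn
xsnp
emcv
qvva
erhax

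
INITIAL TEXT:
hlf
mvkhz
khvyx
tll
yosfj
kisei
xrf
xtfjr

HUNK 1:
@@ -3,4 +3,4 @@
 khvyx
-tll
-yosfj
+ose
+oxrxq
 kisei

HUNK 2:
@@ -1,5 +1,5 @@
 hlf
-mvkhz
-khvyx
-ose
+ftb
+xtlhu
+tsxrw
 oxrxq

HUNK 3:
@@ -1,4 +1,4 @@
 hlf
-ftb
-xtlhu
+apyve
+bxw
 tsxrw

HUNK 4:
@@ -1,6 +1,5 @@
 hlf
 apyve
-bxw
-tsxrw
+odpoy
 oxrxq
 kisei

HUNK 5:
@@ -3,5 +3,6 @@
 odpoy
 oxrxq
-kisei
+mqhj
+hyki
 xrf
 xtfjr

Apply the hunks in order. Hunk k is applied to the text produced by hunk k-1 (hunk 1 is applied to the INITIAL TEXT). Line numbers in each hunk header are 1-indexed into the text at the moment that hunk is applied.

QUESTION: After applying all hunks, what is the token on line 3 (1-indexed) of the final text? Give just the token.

Answer: odpoy

Derivation:
Hunk 1: at line 3 remove [tll,yosfj] add [ose,oxrxq] -> 8 lines: hlf mvkhz khvyx ose oxrxq kisei xrf xtfjr
Hunk 2: at line 1 remove [mvkhz,khvyx,ose] add [ftb,xtlhu,tsxrw] -> 8 lines: hlf ftb xtlhu tsxrw oxrxq kisei xrf xtfjr
Hunk 3: at line 1 remove [ftb,xtlhu] add [apyve,bxw] -> 8 lines: hlf apyve bxw tsxrw oxrxq kisei xrf xtfjr
Hunk 4: at line 1 remove [bxw,tsxrw] add [odpoy] -> 7 lines: hlf apyve odpoy oxrxq kisei xrf xtfjr
Hunk 5: at line 3 remove [kisei] add [mqhj,hyki] -> 8 lines: hlf apyve odpoy oxrxq mqhj hyki xrf xtfjr
Final line 3: odpoy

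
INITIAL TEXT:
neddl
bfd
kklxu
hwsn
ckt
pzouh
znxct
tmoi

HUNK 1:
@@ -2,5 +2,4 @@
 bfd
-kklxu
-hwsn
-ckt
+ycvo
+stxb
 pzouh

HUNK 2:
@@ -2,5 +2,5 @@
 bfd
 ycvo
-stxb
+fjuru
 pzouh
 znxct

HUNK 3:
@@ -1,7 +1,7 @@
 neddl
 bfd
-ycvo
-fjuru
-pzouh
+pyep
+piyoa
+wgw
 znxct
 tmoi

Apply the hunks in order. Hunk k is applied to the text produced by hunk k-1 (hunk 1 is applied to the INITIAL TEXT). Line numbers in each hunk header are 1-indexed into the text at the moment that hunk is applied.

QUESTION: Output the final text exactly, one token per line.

Hunk 1: at line 2 remove [kklxu,hwsn,ckt] add [ycvo,stxb] -> 7 lines: neddl bfd ycvo stxb pzouh znxct tmoi
Hunk 2: at line 2 remove [stxb] add [fjuru] -> 7 lines: neddl bfd ycvo fjuru pzouh znxct tmoi
Hunk 3: at line 1 remove [ycvo,fjuru,pzouh] add [pyep,piyoa,wgw] -> 7 lines: neddl bfd pyep piyoa wgw znxct tmoi

Answer: neddl
bfd
pyep
piyoa
wgw
znxct
tmoi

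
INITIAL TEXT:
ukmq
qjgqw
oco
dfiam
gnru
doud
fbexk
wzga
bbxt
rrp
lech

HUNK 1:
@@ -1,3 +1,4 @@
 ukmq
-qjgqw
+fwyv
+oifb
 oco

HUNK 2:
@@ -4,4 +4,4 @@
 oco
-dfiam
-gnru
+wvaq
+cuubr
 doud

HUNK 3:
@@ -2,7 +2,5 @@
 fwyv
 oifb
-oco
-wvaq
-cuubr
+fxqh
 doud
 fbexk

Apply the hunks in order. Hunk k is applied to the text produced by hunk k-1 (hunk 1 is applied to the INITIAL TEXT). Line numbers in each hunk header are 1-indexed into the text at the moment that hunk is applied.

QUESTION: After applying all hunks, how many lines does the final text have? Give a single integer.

Answer: 10

Derivation:
Hunk 1: at line 1 remove [qjgqw] add [fwyv,oifb] -> 12 lines: ukmq fwyv oifb oco dfiam gnru doud fbexk wzga bbxt rrp lech
Hunk 2: at line 4 remove [dfiam,gnru] add [wvaq,cuubr] -> 12 lines: ukmq fwyv oifb oco wvaq cuubr doud fbexk wzga bbxt rrp lech
Hunk 3: at line 2 remove [oco,wvaq,cuubr] add [fxqh] -> 10 lines: ukmq fwyv oifb fxqh doud fbexk wzga bbxt rrp lech
Final line count: 10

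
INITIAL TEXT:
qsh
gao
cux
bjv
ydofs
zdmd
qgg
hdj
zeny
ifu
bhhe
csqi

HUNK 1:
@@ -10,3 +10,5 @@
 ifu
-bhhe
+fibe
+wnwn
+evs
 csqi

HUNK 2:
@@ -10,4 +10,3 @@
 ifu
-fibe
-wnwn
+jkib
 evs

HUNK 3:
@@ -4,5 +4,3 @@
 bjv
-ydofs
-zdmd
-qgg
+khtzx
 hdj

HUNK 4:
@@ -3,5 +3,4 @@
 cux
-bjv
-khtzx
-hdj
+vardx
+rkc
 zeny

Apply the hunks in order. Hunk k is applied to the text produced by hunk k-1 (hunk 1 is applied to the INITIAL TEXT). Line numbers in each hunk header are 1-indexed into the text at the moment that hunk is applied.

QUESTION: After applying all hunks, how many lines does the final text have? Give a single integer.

Answer: 10

Derivation:
Hunk 1: at line 10 remove [bhhe] add [fibe,wnwn,evs] -> 14 lines: qsh gao cux bjv ydofs zdmd qgg hdj zeny ifu fibe wnwn evs csqi
Hunk 2: at line 10 remove [fibe,wnwn] add [jkib] -> 13 lines: qsh gao cux bjv ydofs zdmd qgg hdj zeny ifu jkib evs csqi
Hunk 3: at line 4 remove [ydofs,zdmd,qgg] add [khtzx] -> 11 lines: qsh gao cux bjv khtzx hdj zeny ifu jkib evs csqi
Hunk 4: at line 3 remove [bjv,khtzx,hdj] add [vardx,rkc] -> 10 lines: qsh gao cux vardx rkc zeny ifu jkib evs csqi
Final line count: 10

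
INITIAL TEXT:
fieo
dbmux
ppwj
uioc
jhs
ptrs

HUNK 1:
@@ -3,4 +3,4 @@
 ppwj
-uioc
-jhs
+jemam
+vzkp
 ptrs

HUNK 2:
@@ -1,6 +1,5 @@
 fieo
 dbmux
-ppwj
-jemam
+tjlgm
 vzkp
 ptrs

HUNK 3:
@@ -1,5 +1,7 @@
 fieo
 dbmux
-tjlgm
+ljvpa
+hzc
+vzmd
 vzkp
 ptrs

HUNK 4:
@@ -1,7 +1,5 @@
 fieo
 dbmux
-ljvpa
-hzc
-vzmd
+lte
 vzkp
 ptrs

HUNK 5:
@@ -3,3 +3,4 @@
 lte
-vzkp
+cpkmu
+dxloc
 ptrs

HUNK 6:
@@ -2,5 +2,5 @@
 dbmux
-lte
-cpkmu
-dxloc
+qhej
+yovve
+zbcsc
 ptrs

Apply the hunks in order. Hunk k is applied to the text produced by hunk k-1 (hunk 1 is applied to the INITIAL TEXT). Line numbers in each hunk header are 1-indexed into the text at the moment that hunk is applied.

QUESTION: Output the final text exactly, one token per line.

Answer: fieo
dbmux
qhej
yovve
zbcsc
ptrs

Derivation:
Hunk 1: at line 3 remove [uioc,jhs] add [jemam,vzkp] -> 6 lines: fieo dbmux ppwj jemam vzkp ptrs
Hunk 2: at line 1 remove [ppwj,jemam] add [tjlgm] -> 5 lines: fieo dbmux tjlgm vzkp ptrs
Hunk 3: at line 1 remove [tjlgm] add [ljvpa,hzc,vzmd] -> 7 lines: fieo dbmux ljvpa hzc vzmd vzkp ptrs
Hunk 4: at line 1 remove [ljvpa,hzc,vzmd] add [lte] -> 5 lines: fieo dbmux lte vzkp ptrs
Hunk 5: at line 3 remove [vzkp] add [cpkmu,dxloc] -> 6 lines: fieo dbmux lte cpkmu dxloc ptrs
Hunk 6: at line 2 remove [lte,cpkmu,dxloc] add [qhej,yovve,zbcsc] -> 6 lines: fieo dbmux qhej yovve zbcsc ptrs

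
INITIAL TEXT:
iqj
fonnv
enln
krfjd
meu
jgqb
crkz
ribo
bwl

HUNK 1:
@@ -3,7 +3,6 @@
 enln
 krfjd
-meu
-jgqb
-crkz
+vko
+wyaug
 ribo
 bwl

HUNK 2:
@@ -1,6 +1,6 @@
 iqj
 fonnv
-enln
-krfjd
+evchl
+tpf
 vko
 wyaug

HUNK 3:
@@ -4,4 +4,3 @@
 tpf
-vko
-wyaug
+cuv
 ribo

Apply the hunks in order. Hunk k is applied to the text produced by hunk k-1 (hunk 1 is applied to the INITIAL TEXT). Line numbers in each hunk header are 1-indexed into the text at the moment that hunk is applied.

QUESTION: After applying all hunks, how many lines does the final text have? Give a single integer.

Answer: 7

Derivation:
Hunk 1: at line 3 remove [meu,jgqb,crkz] add [vko,wyaug] -> 8 lines: iqj fonnv enln krfjd vko wyaug ribo bwl
Hunk 2: at line 1 remove [enln,krfjd] add [evchl,tpf] -> 8 lines: iqj fonnv evchl tpf vko wyaug ribo bwl
Hunk 3: at line 4 remove [vko,wyaug] add [cuv] -> 7 lines: iqj fonnv evchl tpf cuv ribo bwl
Final line count: 7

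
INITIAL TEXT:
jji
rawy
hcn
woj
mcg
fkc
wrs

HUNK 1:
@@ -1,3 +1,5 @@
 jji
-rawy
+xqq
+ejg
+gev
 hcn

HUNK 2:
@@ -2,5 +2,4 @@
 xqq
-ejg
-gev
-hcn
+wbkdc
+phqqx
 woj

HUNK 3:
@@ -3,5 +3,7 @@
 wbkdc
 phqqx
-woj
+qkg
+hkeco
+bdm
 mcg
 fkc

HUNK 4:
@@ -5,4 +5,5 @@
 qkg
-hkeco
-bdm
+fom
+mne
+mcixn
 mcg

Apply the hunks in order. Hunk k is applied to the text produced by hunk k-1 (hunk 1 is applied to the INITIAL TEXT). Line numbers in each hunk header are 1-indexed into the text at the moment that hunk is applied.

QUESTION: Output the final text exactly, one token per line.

Hunk 1: at line 1 remove [rawy] add [xqq,ejg,gev] -> 9 lines: jji xqq ejg gev hcn woj mcg fkc wrs
Hunk 2: at line 2 remove [ejg,gev,hcn] add [wbkdc,phqqx] -> 8 lines: jji xqq wbkdc phqqx woj mcg fkc wrs
Hunk 3: at line 3 remove [woj] add [qkg,hkeco,bdm] -> 10 lines: jji xqq wbkdc phqqx qkg hkeco bdm mcg fkc wrs
Hunk 4: at line 5 remove [hkeco,bdm] add [fom,mne,mcixn] -> 11 lines: jji xqq wbkdc phqqx qkg fom mne mcixn mcg fkc wrs

Answer: jji
xqq
wbkdc
phqqx
qkg
fom
mne
mcixn
mcg
fkc
wrs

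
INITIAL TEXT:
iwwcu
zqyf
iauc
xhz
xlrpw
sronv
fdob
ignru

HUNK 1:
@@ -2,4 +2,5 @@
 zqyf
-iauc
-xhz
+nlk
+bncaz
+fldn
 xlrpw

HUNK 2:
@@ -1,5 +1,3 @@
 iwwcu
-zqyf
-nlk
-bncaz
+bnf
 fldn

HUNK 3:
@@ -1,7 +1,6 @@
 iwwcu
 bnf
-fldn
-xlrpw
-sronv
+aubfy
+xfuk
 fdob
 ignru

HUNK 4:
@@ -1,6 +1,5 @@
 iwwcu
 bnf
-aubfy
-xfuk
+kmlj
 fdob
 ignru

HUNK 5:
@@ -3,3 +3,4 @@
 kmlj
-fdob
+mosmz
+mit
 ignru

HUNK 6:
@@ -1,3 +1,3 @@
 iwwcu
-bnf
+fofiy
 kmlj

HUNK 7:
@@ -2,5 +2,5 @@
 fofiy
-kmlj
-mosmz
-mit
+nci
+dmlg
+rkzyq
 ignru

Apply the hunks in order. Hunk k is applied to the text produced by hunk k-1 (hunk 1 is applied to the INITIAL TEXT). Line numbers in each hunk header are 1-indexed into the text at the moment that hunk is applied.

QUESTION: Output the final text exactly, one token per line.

Hunk 1: at line 2 remove [iauc,xhz] add [nlk,bncaz,fldn] -> 9 lines: iwwcu zqyf nlk bncaz fldn xlrpw sronv fdob ignru
Hunk 2: at line 1 remove [zqyf,nlk,bncaz] add [bnf] -> 7 lines: iwwcu bnf fldn xlrpw sronv fdob ignru
Hunk 3: at line 1 remove [fldn,xlrpw,sronv] add [aubfy,xfuk] -> 6 lines: iwwcu bnf aubfy xfuk fdob ignru
Hunk 4: at line 1 remove [aubfy,xfuk] add [kmlj] -> 5 lines: iwwcu bnf kmlj fdob ignru
Hunk 5: at line 3 remove [fdob] add [mosmz,mit] -> 6 lines: iwwcu bnf kmlj mosmz mit ignru
Hunk 6: at line 1 remove [bnf] add [fofiy] -> 6 lines: iwwcu fofiy kmlj mosmz mit ignru
Hunk 7: at line 2 remove [kmlj,mosmz,mit] add [nci,dmlg,rkzyq] -> 6 lines: iwwcu fofiy nci dmlg rkzyq ignru

Answer: iwwcu
fofiy
nci
dmlg
rkzyq
ignru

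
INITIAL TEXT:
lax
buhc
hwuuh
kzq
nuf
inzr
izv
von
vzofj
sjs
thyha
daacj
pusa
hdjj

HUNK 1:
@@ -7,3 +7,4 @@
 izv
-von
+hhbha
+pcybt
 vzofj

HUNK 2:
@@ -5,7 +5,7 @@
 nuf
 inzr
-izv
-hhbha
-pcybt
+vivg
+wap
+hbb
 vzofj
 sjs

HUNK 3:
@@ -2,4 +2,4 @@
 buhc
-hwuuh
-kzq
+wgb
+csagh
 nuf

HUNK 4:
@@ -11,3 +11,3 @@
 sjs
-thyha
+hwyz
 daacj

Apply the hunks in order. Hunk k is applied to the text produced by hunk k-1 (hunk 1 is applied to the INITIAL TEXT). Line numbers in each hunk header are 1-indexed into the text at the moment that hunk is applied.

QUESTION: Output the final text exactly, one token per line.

Hunk 1: at line 7 remove [von] add [hhbha,pcybt] -> 15 lines: lax buhc hwuuh kzq nuf inzr izv hhbha pcybt vzofj sjs thyha daacj pusa hdjj
Hunk 2: at line 5 remove [izv,hhbha,pcybt] add [vivg,wap,hbb] -> 15 lines: lax buhc hwuuh kzq nuf inzr vivg wap hbb vzofj sjs thyha daacj pusa hdjj
Hunk 3: at line 2 remove [hwuuh,kzq] add [wgb,csagh] -> 15 lines: lax buhc wgb csagh nuf inzr vivg wap hbb vzofj sjs thyha daacj pusa hdjj
Hunk 4: at line 11 remove [thyha] add [hwyz] -> 15 lines: lax buhc wgb csagh nuf inzr vivg wap hbb vzofj sjs hwyz daacj pusa hdjj

Answer: lax
buhc
wgb
csagh
nuf
inzr
vivg
wap
hbb
vzofj
sjs
hwyz
daacj
pusa
hdjj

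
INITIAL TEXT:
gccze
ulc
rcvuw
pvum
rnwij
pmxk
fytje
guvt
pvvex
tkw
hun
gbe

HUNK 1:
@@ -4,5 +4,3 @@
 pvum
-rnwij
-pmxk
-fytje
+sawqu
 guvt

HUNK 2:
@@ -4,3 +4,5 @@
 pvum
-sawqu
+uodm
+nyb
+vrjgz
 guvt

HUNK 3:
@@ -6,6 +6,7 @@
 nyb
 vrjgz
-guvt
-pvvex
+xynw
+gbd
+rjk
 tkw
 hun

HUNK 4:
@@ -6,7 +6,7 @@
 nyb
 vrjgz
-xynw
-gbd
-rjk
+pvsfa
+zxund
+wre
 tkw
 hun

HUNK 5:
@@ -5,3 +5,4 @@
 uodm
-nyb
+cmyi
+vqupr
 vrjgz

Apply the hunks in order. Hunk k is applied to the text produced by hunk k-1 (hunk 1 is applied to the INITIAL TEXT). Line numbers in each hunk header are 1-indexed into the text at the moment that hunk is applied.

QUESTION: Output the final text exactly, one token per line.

Answer: gccze
ulc
rcvuw
pvum
uodm
cmyi
vqupr
vrjgz
pvsfa
zxund
wre
tkw
hun
gbe

Derivation:
Hunk 1: at line 4 remove [rnwij,pmxk,fytje] add [sawqu] -> 10 lines: gccze ulc rcvuw pvum sawqu guvt pvvex tkw hun gbe
Hunk 2: at line 4 remove [sawqu] add [uodm,nyb,vrjgz] -> 12 lines: gccze ulc rcvuw pvum uodm nyb vrjgz guvt pvvex tkw hun gbe
Hunk 3: at line 6 remove [guvt,pvvex] add [xynw,gbd,rjk] -> 13 lines: gccze ulc rcvuw pvum uodm nyb vrjgz xynw gbd rjk tkw hun gbe
Hunk 4: at line 6 remove [xynw,gbd,rjk] add [pvsfa,zxund,wre] -> 13 lines: gccze ulc rcvuw pvum uodm nyb vrjgz pvsfa zxund wre tkw hun gbe
Hunk 5: at line 5 remove [nyb] add [cmyi,vqupr] -> 14 lines: gccze ulc rcvuw pvum uodm cmyi vqupr vrjgz pvsfa zxund wre tkw hun gbe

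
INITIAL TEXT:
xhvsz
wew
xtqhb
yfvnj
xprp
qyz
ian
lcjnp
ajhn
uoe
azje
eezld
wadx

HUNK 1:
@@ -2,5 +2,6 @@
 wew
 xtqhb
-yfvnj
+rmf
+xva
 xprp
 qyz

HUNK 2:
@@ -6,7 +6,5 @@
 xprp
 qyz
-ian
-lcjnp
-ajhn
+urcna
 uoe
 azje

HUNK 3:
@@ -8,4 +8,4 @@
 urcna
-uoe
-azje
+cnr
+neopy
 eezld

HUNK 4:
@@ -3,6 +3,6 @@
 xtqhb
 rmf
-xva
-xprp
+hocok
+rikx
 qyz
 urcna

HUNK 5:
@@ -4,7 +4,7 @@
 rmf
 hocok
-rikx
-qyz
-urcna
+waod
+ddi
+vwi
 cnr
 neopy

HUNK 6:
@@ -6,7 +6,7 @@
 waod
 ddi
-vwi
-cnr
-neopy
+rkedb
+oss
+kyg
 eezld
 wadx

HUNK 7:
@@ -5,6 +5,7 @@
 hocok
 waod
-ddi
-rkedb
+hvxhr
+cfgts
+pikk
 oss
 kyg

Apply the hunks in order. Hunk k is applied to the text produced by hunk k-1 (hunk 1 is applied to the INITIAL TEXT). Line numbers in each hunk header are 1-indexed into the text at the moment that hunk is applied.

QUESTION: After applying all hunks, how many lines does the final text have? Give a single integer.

Hunk 1: at line 2 remove [yfvnj] add [rmf,xva] -> 14 lines: xhvsz wew xtqhb rmf xva xprp qyz ian lcjnp ajhn uoe azje eezld wadx
Hunk 2: at line 6 remove [ian,lcjnp,ajhn] add [urcna] -> 12 lines: xhvsz wew xtqhb rmf xva xprp qyz urcna uoe azje eezld wadx
Hunk 3: at line 8 remove [uoe,azje] add [cnr,neopy] -> 12 lines: xhvsz wew xtqhb rmf xva xprp qyz urcna cnr neopy eezld wadx
Hunk 4: at line 3 remove [xva,xprp] add [hocok,rikx] -> 12 lines: xhvsz wew xtqhb rmf hocok rikx qyz urcna cnr neopy eezld wadx
Hunk 5: at line 4 remove [rikx,qyz,urcna] add [waod,ddi,vwi] -> 12 lines: xhvsz wew xtqhb rmf hocok waod ddi vwi cnr neopy eezld wadx
Hunk 6: at line 6 remove [vwi,cnr,neopy] add [rkedb,oss,kyg] -> 12 lines: xhvsz wew xtqhb rmf hocok waod ddi rkedb oss kyg eezld wadx
Hunk 7: at line 5 remove [ddi,rkedb] add [hvxhr,cfgts,pikk] -> 13 lines: xhvsz wew xtqhb rmf hocok waod hvxhr cfgts pikk oss kyg eezld wadx
Final line count: 13

Answer: 13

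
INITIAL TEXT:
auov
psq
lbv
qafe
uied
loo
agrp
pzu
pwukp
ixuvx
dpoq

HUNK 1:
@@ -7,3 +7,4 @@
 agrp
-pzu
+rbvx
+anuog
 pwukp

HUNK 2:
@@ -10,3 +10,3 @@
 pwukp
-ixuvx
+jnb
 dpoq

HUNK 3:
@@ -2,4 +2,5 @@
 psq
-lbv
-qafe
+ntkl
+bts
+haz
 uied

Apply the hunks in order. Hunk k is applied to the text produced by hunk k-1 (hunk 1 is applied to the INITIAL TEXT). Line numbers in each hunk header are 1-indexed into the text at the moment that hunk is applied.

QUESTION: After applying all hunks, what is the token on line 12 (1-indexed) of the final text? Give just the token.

Hunk 1: at line 7 remove [pzu] add [rbvx,anuog] -> 12 lines: auov psq lbv qafe uied loo agrp rbvx anuog pwukp ixuvx dpoq
Hunk 2: at line 10 remove [ixuvx] add [jnb] -> 12 lines: auov psq lbv qafe uied loo agrp rbvx anuog pwukp jnb dpoq
Hunk 3: at line 2 remove [lbv,qafe] add [ntkl,bts,haz] -> 13 lines: auov psq ntkl bts haz uied loo agrp rbvx anuog pwukp jnb dpoq
Final line 12: jnb

Answer: jnb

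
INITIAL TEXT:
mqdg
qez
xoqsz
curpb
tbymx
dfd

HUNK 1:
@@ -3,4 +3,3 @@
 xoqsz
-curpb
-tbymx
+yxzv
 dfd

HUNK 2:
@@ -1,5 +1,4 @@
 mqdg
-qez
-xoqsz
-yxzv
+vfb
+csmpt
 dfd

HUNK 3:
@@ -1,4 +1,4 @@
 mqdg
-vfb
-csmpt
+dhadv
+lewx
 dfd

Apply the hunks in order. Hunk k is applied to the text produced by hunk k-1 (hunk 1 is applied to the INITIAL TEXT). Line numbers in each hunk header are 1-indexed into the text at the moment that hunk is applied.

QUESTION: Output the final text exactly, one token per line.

Hunk 1: at line 3 remove [curpb,tbymx] add [yxzv] -> 5 lines: mqdg qez xoqsz yxzv dfd
Hunk 2: at line 1 remove [qez,xoqsz,yxzv] add [vfb,csmpt] -> 4 lines: mqdg vfb csmpt dfd
Hunk 3: at line 1 remove [vfb,csmpt] add [dhadv,lewx] -> 4 lines: mqdg dhadv lewx dfd

Answer: mqdg
dhadv
lewx
dfd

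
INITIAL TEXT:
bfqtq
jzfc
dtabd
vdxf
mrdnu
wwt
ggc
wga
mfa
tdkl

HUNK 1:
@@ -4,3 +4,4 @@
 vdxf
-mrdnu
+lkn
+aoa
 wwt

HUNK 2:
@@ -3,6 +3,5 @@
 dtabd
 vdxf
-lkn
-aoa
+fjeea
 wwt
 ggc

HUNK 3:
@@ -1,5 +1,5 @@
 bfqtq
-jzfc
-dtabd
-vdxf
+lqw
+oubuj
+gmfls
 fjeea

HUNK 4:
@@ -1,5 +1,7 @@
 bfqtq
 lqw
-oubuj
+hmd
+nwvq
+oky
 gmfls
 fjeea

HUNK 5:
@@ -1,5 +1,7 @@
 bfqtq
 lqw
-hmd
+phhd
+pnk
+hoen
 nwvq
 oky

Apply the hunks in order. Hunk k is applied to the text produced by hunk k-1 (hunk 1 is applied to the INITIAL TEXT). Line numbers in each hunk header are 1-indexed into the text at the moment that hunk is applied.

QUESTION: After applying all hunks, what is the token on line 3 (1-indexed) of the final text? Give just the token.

Answer: phhd

Derivation:
Hunk 1: at line 4 remove [mrdnu] add [lkn,aoa] -> 11 lines: bfqtq jzfc dtabd vdxf lkn aoa wwt ggc wga mfa tdkl
Hunk 2: at line 3 remove [lkn,aoa] add [fjeea] -> 10 lines: bfqtq jzfc dtabd vdxf fjeea wwt ggc wga mfa tdkl
Hunk 3: at line 1 remove [jzfc,dtabd,vdxf] add [lqw,oubuj,gmfls] -> 10 lines: bfqtq lqw oubuj gmfls fjeea wwt ggc wga mfa tdkl
Hunk 4: at line 1 remove [oubuj] add [hmd,nwvq,oky] -> 12 lines: bfqtq lqw hmd nwvq oky gmfls fjeea wwt ggc wga mfa tdkl
Hunk 5: at line 1 remove [hmd] add [phhd,pnk,hoen] -> 14 lines: bfqtq lqw phhd pnk hoen nwvq oky gmfls fjeea wwt ggc wga mfa tdkl
Final line 3: phhd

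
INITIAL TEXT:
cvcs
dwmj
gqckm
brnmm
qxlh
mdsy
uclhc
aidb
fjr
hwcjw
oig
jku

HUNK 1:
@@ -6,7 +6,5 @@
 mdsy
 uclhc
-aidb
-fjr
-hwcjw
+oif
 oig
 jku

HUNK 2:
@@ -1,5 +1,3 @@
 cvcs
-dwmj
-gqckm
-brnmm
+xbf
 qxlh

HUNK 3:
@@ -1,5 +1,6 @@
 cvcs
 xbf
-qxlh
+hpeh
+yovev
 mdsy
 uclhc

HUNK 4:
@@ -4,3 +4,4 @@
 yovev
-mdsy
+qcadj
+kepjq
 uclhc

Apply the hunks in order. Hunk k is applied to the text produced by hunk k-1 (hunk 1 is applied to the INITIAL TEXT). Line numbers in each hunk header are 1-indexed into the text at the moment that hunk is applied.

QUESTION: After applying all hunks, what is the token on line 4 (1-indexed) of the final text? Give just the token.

Answer: yovev

Derivation:
Hunk 1: at line 6 remove [aidb,fjr,hwcjw] add [oif] -> 10 lines: cvcs dwmj gqckm brnmm qxlh mdsy uclhc oif oig jku
Hunk 2: at line 1 remove [dwmj,gqckm,brnmm] add [xbf] -> 8 lines: cvcs xbf qxlh mdsy uclhc oif oig jku
Hunk 3: at line 1 remove [qxlh] add [hpeh,yovev] -> 9 lines: cvcs xbf hpeh yovev mdsy uclhc oif oig jku
Hunk 4: at line 4 remove [mdsy] add [qcadj,kepjq] -> 10 lines: cvcs xbf hpeh yovev qcadj kepjq uclhc oif oig jku
Final line 4: yovev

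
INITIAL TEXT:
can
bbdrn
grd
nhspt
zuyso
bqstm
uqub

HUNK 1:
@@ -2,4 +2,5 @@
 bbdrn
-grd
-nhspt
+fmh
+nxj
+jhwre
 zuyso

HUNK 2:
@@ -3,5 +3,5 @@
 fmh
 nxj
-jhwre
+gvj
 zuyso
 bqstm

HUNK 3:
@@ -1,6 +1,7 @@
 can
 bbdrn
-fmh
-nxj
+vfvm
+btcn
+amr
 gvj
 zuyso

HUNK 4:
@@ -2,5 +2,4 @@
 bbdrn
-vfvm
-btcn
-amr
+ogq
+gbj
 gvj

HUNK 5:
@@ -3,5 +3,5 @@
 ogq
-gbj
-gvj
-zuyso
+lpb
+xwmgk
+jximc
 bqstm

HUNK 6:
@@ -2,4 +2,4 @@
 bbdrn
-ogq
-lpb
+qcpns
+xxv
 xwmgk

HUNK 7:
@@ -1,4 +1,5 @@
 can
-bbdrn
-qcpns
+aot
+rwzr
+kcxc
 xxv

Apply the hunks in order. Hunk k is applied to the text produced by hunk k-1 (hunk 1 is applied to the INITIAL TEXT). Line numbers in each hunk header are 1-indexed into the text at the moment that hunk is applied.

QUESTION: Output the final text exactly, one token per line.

Answer: can
aot
rwzr
kcxc
xxv
xwmgk
jximc
bqstm
uqub

Derivation:
Hunk 1: at line 2 remove [grd,nhspt] add [fmh,nxj,jhwre] -> 8 lines: can bbdrn fmh nxj jhwre zuyso bqstm uqub
Hunk 2: at line 3 remove [jhwre] add [gvj] -> 8 lines: can bbdrn fmh nxj gvj zuyso bqstm uqub
Hunk 3: at line 1 remove [fmh,nxj] add [vfvm,btcn,amr] -> 9 lines: can bbdrn vfvm btcn amr gvj zuyso bqstm uqub
Hunk 4: at line 2 remove [vfvm,btcn,amr] add [ogq,gbj] -> 8 lines: can bbdrn ogq gbj gvj zuyso bqstm uqub
Hunk 5: at line 3 remove [gbj,gvj,zuyso] add [lpb,xwmgk,jximc] -> 8 lines: can bbdrn ogq lpb xwmgk jximc bqstm uqub
Hunk 6: at line 2 remove [ogq,lpb] add [qcpns,xxv] -> 8 lines: can bbdrn qcpns xxv xwmgk jximc bqstm uqub
Hunk 7: at line 1 remove [bbdrn,qcpns] add [aot,rwzr,kcxc] -> 9 lines: can aot rwzr kcxc xxv xwmgk jximc bqstm uqub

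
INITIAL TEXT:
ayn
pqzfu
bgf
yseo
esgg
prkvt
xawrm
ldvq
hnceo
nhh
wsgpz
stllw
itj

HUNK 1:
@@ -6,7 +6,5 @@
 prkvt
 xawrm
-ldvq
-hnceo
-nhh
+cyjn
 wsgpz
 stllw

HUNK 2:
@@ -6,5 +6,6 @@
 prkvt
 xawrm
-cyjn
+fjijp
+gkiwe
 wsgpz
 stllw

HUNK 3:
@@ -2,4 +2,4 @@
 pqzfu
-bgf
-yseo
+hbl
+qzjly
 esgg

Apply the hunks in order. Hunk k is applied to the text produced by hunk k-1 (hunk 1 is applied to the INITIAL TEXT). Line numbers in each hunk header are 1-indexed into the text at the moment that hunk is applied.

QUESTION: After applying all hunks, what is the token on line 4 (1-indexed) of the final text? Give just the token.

Answer: qzjly

Derivation:
Hunk 1: at line 6 remove [ldvq,hnceo,nhh] add [cyjn] -> 11 lines: ayn pqzfu bgf yseo esgg prkvt xawrm cyjn wsgpz stllw itj
Hunk 2: at line 6 remove [cyjn] add [fjijp,gkiwe] -> 12 lines: ayn pqzfu bgf yseo esgg prkvt xawrm fjijp gkiwe wsgpz stllw itj
Hunk 3: at line 2 remove [bgf,yseo] add [hbl,qzjly] -> 12 lines: ayn pqzfu hbl qzjly esgg prkvt xawrm fjijp gkiwe wsgpz stllw itj
Final line 4: qzjly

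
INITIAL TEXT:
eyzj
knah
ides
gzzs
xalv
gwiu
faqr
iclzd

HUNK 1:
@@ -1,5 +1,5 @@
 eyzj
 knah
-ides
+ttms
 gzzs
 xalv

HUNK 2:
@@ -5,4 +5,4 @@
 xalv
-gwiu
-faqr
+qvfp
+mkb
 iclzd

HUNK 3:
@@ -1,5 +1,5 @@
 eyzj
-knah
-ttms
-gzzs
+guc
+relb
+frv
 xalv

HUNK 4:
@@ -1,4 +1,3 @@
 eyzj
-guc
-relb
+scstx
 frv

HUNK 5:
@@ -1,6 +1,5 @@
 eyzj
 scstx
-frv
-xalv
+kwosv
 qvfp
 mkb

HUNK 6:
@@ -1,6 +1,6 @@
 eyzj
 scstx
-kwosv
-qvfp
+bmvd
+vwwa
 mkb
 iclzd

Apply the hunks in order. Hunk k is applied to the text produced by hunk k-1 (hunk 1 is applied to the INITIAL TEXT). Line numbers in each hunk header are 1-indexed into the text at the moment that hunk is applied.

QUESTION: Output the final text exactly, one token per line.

Hunk 1: at line 1 remove [ides] add [ttms] -> 8 lines: eyzj knah ttms gzzs xalv gwiu faqr iclzd
Hunk 2: at line 5 remove [gwiu,faqr] add [qvfp,mkb] -> 8 lines: eyzj knah ttms gzzs xalv qvfp mkb iclzd
Hunk 3: at line 1 remove [knah,ttms,gzzs] add [guc,relb,frv] -> 8 lines: eyzj guc relb frv xalv qvfp mkb iclzd
Hunk 4: at line 1 remove [guc,relb] add [scstx] -> 7 lines: eyzj scstx frv xalv qvfp mkb iclzd
Hunk 5: at line 1 remove [frv,xalv] add [kwosv] -> 6 lines: eyzj scstx kwosv qvfp mkb iclzd
Hunk 6: at line 1 remove [kwosv,qvfp] add [bmvd,vwwa] -> 6 lines: eyzj scstx bmvd vwwa mkb iclzd

Answer: eyzj
scstx
bmvd
vwwa
mkb
iclzd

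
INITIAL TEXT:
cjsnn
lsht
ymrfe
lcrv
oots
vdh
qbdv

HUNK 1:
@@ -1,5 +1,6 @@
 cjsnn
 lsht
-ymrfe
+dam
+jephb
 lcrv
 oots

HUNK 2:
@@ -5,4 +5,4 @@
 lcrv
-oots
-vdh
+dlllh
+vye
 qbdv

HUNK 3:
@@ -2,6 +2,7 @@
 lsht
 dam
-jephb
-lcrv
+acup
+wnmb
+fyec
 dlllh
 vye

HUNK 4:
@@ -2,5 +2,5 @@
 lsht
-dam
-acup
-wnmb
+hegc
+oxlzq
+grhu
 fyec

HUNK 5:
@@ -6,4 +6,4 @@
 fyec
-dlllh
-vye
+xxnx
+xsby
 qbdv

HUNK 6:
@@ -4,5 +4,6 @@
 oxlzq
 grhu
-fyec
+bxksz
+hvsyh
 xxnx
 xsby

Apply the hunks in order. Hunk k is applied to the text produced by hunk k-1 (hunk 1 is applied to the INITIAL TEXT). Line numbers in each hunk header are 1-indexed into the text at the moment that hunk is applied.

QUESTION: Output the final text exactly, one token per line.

Answer: cjsnn
lsht
hegc
oxlzq
grhu
bxksz
hvsyh
xxnx
xsby
qbdv

Derivation:
Hunk 1: at line 1 remove [ymrfe] add [dam,jephb] -> 8 lines: cjsnn lsht dam jephb lcrv oots vdh qbdv
Hunk 2: at line 5 remove [oots,vdh] add [dlllh,vye] -> 8 lines: cjsnn lsht dam jephb lcrv dlllh vye qbdv
Hunk 3: at line 2 remove [jephb,lcrv] add [acup,wnmb,fyec] -> 9 lines: cjsnn lsht dam acup wnmb fyec dlllh vye qbdv
Hunk 4: at line 2 remove [dam,acup,wnmb] add [hegc,oxlzq,grhu] -> 9 lines: cjsnn lsht hegc oxlzq grhu fyec dlllh vye qbdv
Hunk 5: at line 6 remove [dlllh,vye] add [xxnx,xsby] -> 9 lines: cjsnn lsht hegc oxlzq grhu fyec xxnx xsby qbdv
Hunk 6: at line 4 remove [fyec] add [bxksz,hvsyh] -> 10 lines: cjsnn lsht hegc oxlzq grhu bxksz hvsyh xxnx xsby qbdv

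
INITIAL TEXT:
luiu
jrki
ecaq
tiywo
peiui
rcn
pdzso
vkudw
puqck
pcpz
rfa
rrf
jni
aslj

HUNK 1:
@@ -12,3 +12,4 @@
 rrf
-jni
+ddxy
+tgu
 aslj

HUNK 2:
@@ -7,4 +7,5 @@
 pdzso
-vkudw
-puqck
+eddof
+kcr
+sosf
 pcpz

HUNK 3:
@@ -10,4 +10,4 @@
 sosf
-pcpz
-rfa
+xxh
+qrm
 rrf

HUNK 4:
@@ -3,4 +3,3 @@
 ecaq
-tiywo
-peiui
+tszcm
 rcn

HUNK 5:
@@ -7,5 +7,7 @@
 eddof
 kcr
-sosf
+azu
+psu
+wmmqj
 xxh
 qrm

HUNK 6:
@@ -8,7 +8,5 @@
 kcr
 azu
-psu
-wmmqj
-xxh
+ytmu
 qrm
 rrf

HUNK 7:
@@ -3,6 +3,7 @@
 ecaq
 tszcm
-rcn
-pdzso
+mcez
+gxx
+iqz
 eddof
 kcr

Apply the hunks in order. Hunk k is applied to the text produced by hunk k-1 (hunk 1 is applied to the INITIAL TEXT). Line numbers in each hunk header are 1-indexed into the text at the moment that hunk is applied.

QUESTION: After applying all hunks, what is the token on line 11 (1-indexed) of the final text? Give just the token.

Hunk 1: at line 12 remove [jni] add [ddxy,tgu] -> 15 lines: luiu jrki ecaq tiywo peiui rcn pdzso vkudw puqck pcpz rfa rrf ddxy tgu aslj
Hunk 2: at line 7 remove [vkudw,puqck] add [eddof,kcr,sosf] -> 16 lines: luiu jrki ecaq tiywo peiui rcn pdzso eddof kcr sosf pcpz rfa rrf ddxy tgu aslj
Hunk 3: at line 10 remove [pcpz,rfa] add [xxh,qrm] -> 16 lines: luiu jrki ecaq tiywo peiui rcn pdzso eddof kcr sosf xxh qrm rrf ddxy tgu aslj
Hunk 4: at line 3 remove [tiywo,peiui] add [tszcm] -> 15 lines: luiu jrki ecaq tszcm rcn pdzso eddof kcr sosf xxh qrm rrf ddxy tgu aslj
Hunk 5: at line 7 remove [sosf] add [azu,psu,wmmqj] -> 17 lines: luiu jrki ecaq tszcm rcn pdzso eddof kcr azu psu wmmqj xxh qrm rrf ddxy tgu aslj
Hunk 6: at line 8 remove [psu,wmmqj,xxh] add [ytmu] -> 15 lines: luiu jrki ecaq tszcm rcn pdzso eddof kcr azu ytmu qrm rrf ddxy tgu aslj
Hunk 7: at line 3 remove [rcn,pdzso] add [mcez,gxx,iqz] -> 16 lines: luiu jrki ecaq tszcm mcez gxx iqz eddof kcr azu ytmu qrm rrf ddxy tgu aslj
Final line 11: ytmu

Answer: ytmu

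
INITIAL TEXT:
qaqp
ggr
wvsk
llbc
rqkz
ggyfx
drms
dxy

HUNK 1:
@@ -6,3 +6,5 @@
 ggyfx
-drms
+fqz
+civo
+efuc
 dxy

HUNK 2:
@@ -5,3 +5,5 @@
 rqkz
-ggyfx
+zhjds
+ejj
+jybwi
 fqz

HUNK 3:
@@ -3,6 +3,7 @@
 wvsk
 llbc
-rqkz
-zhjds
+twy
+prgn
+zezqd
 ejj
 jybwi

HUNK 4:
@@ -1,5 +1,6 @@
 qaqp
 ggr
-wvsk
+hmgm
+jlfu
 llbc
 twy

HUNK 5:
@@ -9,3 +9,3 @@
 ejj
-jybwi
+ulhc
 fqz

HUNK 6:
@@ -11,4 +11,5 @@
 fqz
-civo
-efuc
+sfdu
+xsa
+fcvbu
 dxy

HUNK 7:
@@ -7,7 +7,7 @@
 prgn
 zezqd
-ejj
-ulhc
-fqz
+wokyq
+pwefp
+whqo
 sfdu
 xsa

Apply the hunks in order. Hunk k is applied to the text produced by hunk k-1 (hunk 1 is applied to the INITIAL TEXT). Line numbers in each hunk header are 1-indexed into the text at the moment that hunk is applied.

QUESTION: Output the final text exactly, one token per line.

Hunk 1: at line 6 remove [drms] add [fqz,civo,efuc] -> 10 lines: qaqp ggr wvsk llbc rqkz ggyfx fqz civo efuc dxy
Hunk 2: at line 5 remove [ggyfx] add [zhjds,ejj,jybwi] -> 12 lines: qaqp ggr wvsk llbc rqkz zhjds ejj jybwi fqz civo efuc dxy
Hunk 3: at line 3 remove [rqkz,zhjds] add [twy,prgn,zezqd] -> 13 lines: qaqp ggr wvsk llbc twy prgn zezqd ejj jybwi fqz civo efuc dxy
Hunk 4: at line 1 remove [wvsk] add [hmgm,jlfu] -> 14 lines: qaqp ggr hmgm jlfu llbc twy prgn zezqd ejj jybwi fqz civo efuc dxy
Hunk 5: at line 9 remove [jybwi] add [ulhc] -> 14 lines: qaqp ggr hmgm jlfu llbc twy prgn zezqd ejj ulhc fqz civo efuc dxy
Hunk 6: at line 11 remove [civo,efuc] add [sfdu,xsa,fcvbu] -> 15 lines: qaqp ggr hmgm jlfu llbc twy prgn zezqd ejj ulhc fqz sfdu xsa fcvbu dxy
Hunk 7: at line 7 remove [ejj,ulhc,fqz] add [wokyq,pwefp,whqo] -> 15 lines: qaqp ggr hmgm jlfu llbc twy prgn zezqd wokyq pwefp whqo sfdu xsa fcvbu dxy

Answer: qaqp
ggr
hmgm
jlfu
llbc
twy
prgn
zezqd
wokyq
pwefp
whqo
sfdu
xsa
fcvbu
dxy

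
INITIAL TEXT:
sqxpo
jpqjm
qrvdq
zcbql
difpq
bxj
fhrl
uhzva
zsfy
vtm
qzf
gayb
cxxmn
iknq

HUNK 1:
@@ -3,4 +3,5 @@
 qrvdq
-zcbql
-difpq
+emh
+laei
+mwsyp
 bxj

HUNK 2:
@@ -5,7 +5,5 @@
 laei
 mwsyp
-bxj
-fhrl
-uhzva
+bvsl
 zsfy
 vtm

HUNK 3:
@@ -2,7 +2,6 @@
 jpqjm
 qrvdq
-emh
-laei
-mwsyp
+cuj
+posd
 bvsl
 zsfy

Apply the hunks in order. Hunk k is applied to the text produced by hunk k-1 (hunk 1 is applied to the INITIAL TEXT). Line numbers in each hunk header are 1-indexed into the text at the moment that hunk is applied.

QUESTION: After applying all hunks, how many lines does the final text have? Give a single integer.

Hunk 1: at line 3 remove [zcbql,difpq] add [emh,laei,mwsyp] -> 15 lines: sqxpo jpqjm qrvdq emh laei mwsyp bxj fhrl uhzva zsfy vtm qzf gayb cxxmn iknq
Hunk 2: at line 5 remove [bxj,fhrl,uhzva] add [bvsl] -> 13 lines: sqxpo jpqjm qrvdq emh laei mwsyp bvsl zsfy vtm qzf gayb cxxmn iknq
Hunk 3: at line 2 remove [emh,laei,mwsyp] add [cuj,posd] -> 12 lines: sqxpo jpqjm qrvdq cuj posd bvsl zsfy vtm qzf gayb cxxmn iknq
Final line count: 12

Answer: 12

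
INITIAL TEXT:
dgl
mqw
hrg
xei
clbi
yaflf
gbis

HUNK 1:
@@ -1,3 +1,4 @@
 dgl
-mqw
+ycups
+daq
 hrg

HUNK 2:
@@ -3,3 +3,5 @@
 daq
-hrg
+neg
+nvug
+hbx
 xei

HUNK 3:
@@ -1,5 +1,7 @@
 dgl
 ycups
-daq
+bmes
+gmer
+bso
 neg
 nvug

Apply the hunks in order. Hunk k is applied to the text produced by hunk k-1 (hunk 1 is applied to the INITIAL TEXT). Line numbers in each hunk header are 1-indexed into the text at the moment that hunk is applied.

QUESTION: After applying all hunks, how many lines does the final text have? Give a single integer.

Answer: 12

Derivation:
Hunk 1: at line 1 remove [mqw] add [ycups,daq] -> 8 lines: dgl ycups daq hrg xei clbi yaflf gbis
Hunk 2: at line 3 remove [hrg] add [neg,nvug,hbx] -> 10 lines: dgl ycups daq neg nvug hbx xei clbi yaflf gbis
Hunk 3: at line 1 remove [daq] add [bmes,gmer,bso] -> 12 lines: dgl ycups bmes gmer bso neg nvug hbx xei clbi yaflf gbis
Final line count: 12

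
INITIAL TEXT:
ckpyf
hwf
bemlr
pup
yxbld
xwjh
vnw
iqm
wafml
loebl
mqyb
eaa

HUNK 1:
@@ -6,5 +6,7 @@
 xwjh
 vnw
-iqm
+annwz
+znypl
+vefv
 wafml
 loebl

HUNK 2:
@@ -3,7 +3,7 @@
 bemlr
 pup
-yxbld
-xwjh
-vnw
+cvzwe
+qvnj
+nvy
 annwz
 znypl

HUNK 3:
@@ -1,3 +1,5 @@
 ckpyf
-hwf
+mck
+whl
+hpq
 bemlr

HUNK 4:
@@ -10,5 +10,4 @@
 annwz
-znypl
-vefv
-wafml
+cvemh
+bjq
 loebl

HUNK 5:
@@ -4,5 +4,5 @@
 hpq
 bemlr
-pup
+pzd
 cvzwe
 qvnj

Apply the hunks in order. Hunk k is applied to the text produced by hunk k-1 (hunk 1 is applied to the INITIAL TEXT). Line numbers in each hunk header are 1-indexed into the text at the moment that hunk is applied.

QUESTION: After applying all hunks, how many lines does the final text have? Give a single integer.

Hunk 1: at line 6 remove [iqm] add [annwz,znypl,vefv] -> 14 lines: ckpyf hwf bemlr pup yxbld xwjh vnw annwz znypl vefv wafml loebl mqyb eaa
Hunk 2: at line 3 remove [yxbld,xwjh,vnw] add [cvzwe,qvnj,nvy] -> 14 lines: ckpyf hwf bemlr pup cvzwe qvnj nvy annwz znypl vefv wafml loebl mqyb eaa
Hunk 3: at line 1 remove [hwf] add [mck,whl,hpq] -> 16 lines: ckpyf mck whl hpq bemlr pup cvzwe qvnj nvy annwz znypl vefv wafml loebl mqyb eaa
Hunk 4: at line 10 remove [znypl,vefv,wafml] add [cvemh,bjq] -> 15 lines: ckpyf mck whl hpq bemlr pup cvzwe qvnj nvy annwz cvemh bjq loebl mqyb eaa
Hunk 5: at line 4 remove [pup] add [pzd] -> 15 lines: ckpyf mck whl hpq bemlr pzd cvzwe qvnj nvy annwz cvemh bjq loebl mqyb eaa
Final line count: 15

Answer: 15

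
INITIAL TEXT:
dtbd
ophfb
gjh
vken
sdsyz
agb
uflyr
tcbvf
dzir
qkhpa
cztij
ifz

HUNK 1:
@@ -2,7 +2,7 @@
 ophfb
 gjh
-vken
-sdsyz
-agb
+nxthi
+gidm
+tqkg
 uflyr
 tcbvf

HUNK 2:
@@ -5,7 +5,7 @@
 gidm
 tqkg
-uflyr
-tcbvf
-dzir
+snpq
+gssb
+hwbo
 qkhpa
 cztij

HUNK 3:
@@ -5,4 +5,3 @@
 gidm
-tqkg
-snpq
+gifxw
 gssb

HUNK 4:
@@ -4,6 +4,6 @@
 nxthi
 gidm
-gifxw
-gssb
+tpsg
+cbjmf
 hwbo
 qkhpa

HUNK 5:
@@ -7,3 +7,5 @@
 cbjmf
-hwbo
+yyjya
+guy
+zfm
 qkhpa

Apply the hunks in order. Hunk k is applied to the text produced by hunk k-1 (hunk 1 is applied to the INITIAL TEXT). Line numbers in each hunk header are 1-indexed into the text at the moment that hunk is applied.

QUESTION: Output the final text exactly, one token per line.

Hunk 1: at line 2 remove [vken,sdsyz,agb] add [nxthi,gidm,tqkg] -> 12 lines: dtbd ophfb gjh nxthi gidm tqkg uflyr tcbvf dzir qkhpa cztij ifz
Hunk 2: at line 5 remove [uflyr,tcbvf,dzir] add [snpq,gssb,hwbo] -> 12 lines: dtbd ophfb gjh nxthi gidm tqkg snpq gssb hwbo qkhpa cztij ifz
Hunk 3: at line 5 remove [tqkg,snpq] add [gifxw] -> 11 lines: dtbd ophfb gjh nxthi gidm gifxw gssb hwbo qkhpa cztij ifz
Hunk 4: at line 4 remove [gifxw,gssb] add [tpsg,cbjmf] -> 11 lines: dtbd ophfb gjh nxthi gidm tpsg cbjmf hwbo qkhpa cztij ifz
Hunk 5: at line 7 remove [hwbo] add [yyjya,guy,zfm] -> 13 lines: dtbd ophfb gjh nxthi gidm tpsg cbjmf yyjya guy zfm qkhpa cztij ifz

Answer: dtbd
ophfb
gjh
nxthi
gidm
tpsg
cbjmf
yyjya
guy
zfm
qkhpa
cztij
ifz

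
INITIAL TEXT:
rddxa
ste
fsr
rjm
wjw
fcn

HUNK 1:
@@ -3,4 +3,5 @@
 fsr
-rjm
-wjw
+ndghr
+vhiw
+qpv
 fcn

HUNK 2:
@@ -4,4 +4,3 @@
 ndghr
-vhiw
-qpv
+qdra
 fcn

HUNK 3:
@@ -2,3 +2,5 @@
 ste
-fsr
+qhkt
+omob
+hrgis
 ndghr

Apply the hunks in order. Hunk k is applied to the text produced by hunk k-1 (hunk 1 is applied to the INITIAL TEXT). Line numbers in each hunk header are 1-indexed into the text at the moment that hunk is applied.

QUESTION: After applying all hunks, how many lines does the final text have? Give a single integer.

Answer: 8

Derivation:
Hunk 1: at line 3 remove [rjm,wjw] add [ndghr,vhiw,qpv] -> 7 lines: rddxa ste fsr ndghr vhiw qpv fcn
Hunk 2: at line 4 remove [vhiw,qpv] add [qdra] -> 6 lines: rddxa ste fsr ndghr qdra fcn
Hunk 3: at line 2 remove [fsr] add [qhkt,omob,hrgis] -> 8 lines: rddxa ste qhkt omob hrgis ndghr qdra fcn
Final line count: 8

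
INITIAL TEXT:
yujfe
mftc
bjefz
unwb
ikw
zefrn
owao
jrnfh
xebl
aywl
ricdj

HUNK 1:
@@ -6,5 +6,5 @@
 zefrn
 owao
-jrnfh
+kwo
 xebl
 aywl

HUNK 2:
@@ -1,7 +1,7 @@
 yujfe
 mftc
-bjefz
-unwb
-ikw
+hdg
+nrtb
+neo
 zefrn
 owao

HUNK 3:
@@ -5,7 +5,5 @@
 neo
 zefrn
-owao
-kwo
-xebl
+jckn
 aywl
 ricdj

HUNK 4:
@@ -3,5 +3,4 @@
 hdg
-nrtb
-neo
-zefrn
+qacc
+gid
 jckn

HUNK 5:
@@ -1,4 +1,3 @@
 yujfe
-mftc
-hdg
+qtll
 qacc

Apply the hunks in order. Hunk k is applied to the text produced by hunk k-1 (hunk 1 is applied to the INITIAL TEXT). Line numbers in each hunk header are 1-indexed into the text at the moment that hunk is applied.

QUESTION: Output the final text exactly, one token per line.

Answer: yujfe
qtll
qacc
gid
jckn
aywl
ricdj

Derivation:
Hunk 1: at line 6 remove [jrnfh] add [kwo] -> 11 lines: yujfe mftc bjefz unwb ikw zefrn owao kwo xebl aywl ricdj
Hunk 2: at line 1 remove [bjefz,unwb,ikw] add [hdg,nrtb,neo] -> 11 lines: yujfe mftc hdg nrtb neo zefrn owao kwo xebl aywl ricdj
Hunk 3: at line 5 remove [owao,kwo,xebl] add [jckn] -> 9 lines: yujfe mftc hdg nrtb neo zefrn jckn aywl ricdj
Hunk 4: at line 3 remove [nrtb,neo,zefrn] add [qacc,gid] -> 8 lines: yujfe mftc hdg qacc gid jckn aywl ricdj
Hunk 5: at line 1 remove [mftc,hdg] add [qtll] -> 7 lines: yujfe qtll qacc gid jckn aywl ricdj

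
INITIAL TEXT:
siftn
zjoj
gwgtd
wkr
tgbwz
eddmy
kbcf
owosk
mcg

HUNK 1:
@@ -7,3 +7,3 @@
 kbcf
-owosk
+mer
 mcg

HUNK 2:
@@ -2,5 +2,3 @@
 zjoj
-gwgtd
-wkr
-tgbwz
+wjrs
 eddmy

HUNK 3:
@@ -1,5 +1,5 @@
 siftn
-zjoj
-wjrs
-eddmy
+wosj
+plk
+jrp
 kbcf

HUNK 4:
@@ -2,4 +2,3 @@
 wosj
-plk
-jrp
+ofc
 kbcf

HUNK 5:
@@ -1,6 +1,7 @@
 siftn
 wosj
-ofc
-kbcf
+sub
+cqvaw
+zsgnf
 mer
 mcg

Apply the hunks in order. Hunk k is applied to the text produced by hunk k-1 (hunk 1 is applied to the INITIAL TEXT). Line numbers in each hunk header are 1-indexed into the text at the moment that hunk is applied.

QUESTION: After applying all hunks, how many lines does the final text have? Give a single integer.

Hunk 1: at line 7 remove [owosk] add [mer] -> 9 lines: siftn zjoj gwgtd wkr tgbwz eddmy kbcf mer mcg
Hunk 2: at line 2 remove [gwgtd,wkr,tgbwz] add [wjrs] -> 7 lines: siftn zjoj wjrs eddmy kbcf mer mcg
Hunk 3: at line 1 remove [zjoj,wjrs,eddmy] add [wosj,plk,jrp] -> 7 lines: siftn wosj plk jrp kbcf mer mcg
Hunk 4: at line 2 remove [plk,jrp] add [ofc] -> 6 lines: siftn wosj ofc kbcf mer mcg
Hunk 5: at line 1 remove [ofc,kbcf] add [sub,cqvaw,zsgnf] -> 7 lines: siftn wosj sub cqvaw zsgnf mer mcg
Final line count: 7

Answer: 7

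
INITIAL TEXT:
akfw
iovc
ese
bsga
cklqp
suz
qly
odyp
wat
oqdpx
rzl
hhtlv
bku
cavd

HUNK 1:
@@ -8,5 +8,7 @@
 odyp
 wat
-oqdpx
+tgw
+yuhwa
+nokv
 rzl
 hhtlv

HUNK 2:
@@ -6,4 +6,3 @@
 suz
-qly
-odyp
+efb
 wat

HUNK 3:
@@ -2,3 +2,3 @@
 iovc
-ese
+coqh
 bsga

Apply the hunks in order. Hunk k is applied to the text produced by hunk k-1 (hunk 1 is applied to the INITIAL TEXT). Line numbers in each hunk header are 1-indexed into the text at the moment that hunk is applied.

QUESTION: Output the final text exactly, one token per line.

Hunk 1: at line 8 remove [oqdpx] add [tgw,yuhwa,nokv] -> 16 lines: akfw iovc ese bsga cklqp suz qly odyp wat tgw yuhwa nokv rzl hhtlv bku cavd
Hunk 2: at line 6 remove [qly,odyp] add [efb] -> 15 lines: akfw iovc ese bsga cklqp suz efb wat tgw yuhwa nokv rzl hhtlv bku cavd
Hunk 3: at line 2 remove [ese] add [coqh] -> 15 lines: akfw iovc coqh bsga cklqp suz efb wat tgw yuhwa nokv rzl hhtlv bku cavd

Answer: akfw
iovc
coqh
bsga
cklqp
suz
efb
wat
tgw
yuhwa
nokv
rzl
hhtlv
bku
cavd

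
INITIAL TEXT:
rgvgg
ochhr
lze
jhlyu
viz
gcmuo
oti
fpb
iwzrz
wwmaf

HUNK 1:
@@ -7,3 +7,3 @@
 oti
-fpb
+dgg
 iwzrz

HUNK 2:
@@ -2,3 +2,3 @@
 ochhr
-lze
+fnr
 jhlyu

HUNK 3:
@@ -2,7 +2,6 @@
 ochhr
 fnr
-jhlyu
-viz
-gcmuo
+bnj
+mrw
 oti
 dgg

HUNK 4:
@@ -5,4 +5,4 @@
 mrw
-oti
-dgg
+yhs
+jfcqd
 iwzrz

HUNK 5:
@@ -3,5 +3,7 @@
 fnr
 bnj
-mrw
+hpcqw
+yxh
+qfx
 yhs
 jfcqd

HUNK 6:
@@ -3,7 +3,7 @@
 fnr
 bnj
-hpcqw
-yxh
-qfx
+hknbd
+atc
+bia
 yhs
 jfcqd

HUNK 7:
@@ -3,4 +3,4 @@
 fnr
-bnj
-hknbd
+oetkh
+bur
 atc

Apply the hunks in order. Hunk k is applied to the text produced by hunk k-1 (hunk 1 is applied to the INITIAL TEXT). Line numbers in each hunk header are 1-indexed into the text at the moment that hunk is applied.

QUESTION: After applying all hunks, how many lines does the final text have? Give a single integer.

Answer: 11

Derivation:
Hunk 1: at line 7 remove [fpb] add [dgg] -> 10 lines: rgvgg ochhr lze jhlyu viz gcmuo oti dgg iwzrz wwmaf
Hunk 2: at line 2 remove [lze] add [fnr] -> 10 lines: rgvgg ochhr fnr jhlyu viz gcmuo oti dgg iwzrz wwmaf
Hunk 3: at line 2 remove [jhlyu,viz,gcmuo] add [bnj,mrw] -> 9 lines: rgvgg ochhr fnr bnj mrw oti dgg iwzrz wwmaf
Hunk 4: at line 5 remove [oti,dgg] add [yhs,jfcqd] -> 9 lines: rgvgg ochhr fnr bnj mrw yhs jfcqd iwzrz wwmaf
Hunk 5: at line 3 remove [mrw] add [hpcqw,yxh,qfx] -> 11 lines: rgvgg ochhr fnr bnj hpcqw yxh qfx yhs jfcqd iwzrz wwmaf
Hunk 6: at line 3 remove [hpcqw,yxh,qfx] add [hknbd,atc,bia] -> 11 lines: rgvgg ochhr fnr bnj hknbd atc bia yhs jfcqd iwzrz wwmaf
Hunk 7: at line 3 remove [bnj,hknbd] add [oetkh,bur] -> 11 lines: rgvgg ochhr fnr oetkh bur atc bia yhs jfcqd iwzrz wwmaf
Final line count: 11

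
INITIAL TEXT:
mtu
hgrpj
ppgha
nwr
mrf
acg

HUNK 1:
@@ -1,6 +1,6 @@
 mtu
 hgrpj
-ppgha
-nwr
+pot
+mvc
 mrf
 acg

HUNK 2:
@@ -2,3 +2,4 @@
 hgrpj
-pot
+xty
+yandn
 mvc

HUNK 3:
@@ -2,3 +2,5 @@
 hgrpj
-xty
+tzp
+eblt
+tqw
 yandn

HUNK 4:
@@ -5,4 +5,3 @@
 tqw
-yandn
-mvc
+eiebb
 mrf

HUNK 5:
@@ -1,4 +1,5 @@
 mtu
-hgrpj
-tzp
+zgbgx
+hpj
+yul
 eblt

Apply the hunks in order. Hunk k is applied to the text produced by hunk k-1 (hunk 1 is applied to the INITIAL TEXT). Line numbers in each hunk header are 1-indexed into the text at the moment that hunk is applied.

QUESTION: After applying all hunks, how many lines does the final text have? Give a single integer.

Hunk 1: at line 1 remove [ppgha,nwr] add [pot,mvc] -> 6 lines: mtu hgrpj pot mvc mrf acg
Hunk 2: at line 2 remove [pot] add [xty,yandn] -> 7 lines: mtu hgrpj xty yandn mvc mrf acg
Hunk 3: at line 2 remove [xty] add [tzp,eblt,tqw] -> 9 lines: mtu hgrpj tzp eblt tqw yandn mvc mrf acg
Hunk 4: at line 5 remove [yandn,mvc] add [eiebb] -> 8 lines: mtu hgrpj tzp eblt tqw eiebb mrf acg
Hunk 5: at line 1 remove [hgrpj,tzp] add [zgbgx,hpj,yul] -> 9 lines: mtu zgbgx hpj yul eblt tqw eiebb mrf acg
Final line count: 9

Answer: 9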